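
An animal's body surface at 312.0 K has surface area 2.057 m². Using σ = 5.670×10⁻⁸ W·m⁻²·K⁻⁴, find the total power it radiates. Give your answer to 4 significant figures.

P ≈ 1105 W

Area A = 2.057 m².
P = σAT⁴ = 5.670×10⁻⁸ × 2.057 × (312.0)⁴ = 1105 W.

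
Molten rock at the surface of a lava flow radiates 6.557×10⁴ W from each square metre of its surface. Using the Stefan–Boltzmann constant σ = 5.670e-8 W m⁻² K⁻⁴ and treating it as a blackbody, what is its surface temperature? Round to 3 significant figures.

I = σT⁴, so T = (I/σ)^(1/4) = (6.557×10⁴/(5.670×10⁻⁸))^(1/4) = 1.04×10³ K.

T ≈ 1.04×10³ K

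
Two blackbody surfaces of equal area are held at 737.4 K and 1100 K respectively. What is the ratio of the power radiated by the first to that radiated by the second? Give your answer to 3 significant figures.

P₁/P₂ ≈ 0.202

With equal areas, P₁/P₂ = (T₁/T₂)⁴ = (737.4/1100)⁴ = 0.202.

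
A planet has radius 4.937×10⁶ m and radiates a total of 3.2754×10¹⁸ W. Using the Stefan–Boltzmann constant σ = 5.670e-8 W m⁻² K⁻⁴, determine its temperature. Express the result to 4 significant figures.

Surface area A = 4πR² = 4π(4.937×10⁶ m)² = 3.06292×10¹⁴ m².
P = σAT⁴ ⇒ T = (P/(σA))^(1/4) = (3.2754×10¹⁸/(5.670×10⁻⁸×3.06292×10¹⁴))^(1/4) = 659.0 K.

T ≈ 659.0 K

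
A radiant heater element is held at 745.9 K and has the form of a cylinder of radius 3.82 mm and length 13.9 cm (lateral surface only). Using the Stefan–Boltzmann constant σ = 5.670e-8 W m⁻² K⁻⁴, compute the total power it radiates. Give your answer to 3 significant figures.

P ≈ 58.6 W

Lateral area A = 2πrL = 2π×3.82×10⁻³×0.139 = 3.33625×10⁻³ m².
P = σAT⁴ = 5.670×10⁻⁸ × 3.33625×10⁻³ × (745.9)⁴ = 58.6 W.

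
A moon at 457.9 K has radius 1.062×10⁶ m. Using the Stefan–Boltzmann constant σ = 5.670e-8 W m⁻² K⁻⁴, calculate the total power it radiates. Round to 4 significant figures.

P ≈ 3.533×10¹⁶ W

Surface area A = 4πR² = 4π(1.062×10⁶ m)² = 1.41729×10¹³ m².
P = σAT⁴ = 5.670×10⁻⁸ × 1.41729×10¹³ × (457.9)⁴ = 3.533×10¹⁶ W.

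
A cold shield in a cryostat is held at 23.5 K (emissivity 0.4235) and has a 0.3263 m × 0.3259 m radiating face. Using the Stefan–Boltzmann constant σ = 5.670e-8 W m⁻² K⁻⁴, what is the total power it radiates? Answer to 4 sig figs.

Area A = 0.3263 × 0.3259 = 0.106341 m².
P = εσAT⁴ = 0.4235 × 5.670×10⁻⁸ × 0.106341 × (23.5)⁴ = 7.788×10⁻⁴ W.

P ≈ 7.788×10⁻⁴ W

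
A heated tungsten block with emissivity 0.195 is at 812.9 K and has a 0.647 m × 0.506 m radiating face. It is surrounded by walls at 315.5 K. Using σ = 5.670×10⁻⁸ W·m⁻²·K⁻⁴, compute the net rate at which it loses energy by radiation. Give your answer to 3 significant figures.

Area A = 0.647 × 0.506 = 0.327382 m².
Net radiated power P_net = εσA(T⁴ − T₀⁴) = 0.195×5.670×10⁻⁸×0.327382×(812.9⁴ − 315.5⁴).
T⁴ − T₀⁴ = 4.36665×10¹¹ − 9.90826×10⁹ = 4.26757×10¹¹ K⁴, so P_net = 1.54×10³ W.

Net loss ≈ 1.54×10³ W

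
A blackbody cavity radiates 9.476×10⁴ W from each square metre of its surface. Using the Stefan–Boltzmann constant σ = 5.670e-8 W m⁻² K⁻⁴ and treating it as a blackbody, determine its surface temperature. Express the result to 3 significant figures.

I = σT⁴, so T = (I/σ)^(1/4) = (9.476×10⁴/(5.670×10⁻⁸))^(1/4) = 1.14×10³ K.

T ≈ 1.14×10³ K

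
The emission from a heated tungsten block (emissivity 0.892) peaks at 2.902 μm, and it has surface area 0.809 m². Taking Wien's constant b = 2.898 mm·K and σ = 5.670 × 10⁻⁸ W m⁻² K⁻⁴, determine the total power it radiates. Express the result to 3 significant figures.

Wien's law: T = b/λ_max = 2.898×10⁻³/2.902×10⁻⁶ = 998.622 K.
Area A = 0.809 m².
Then P = εσAT⁴ = 0.892×5.670×10⁻⁸×0.809×(998.622)⁴ = 4.07×10⁴ W.

P ≈ 4.07×10⁴ W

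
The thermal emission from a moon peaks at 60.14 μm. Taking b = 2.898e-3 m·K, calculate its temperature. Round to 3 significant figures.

Wien's law gives T = b/λ_max = (2.898×10⁻³ m·K)/(6.014×10⁻⁵ m) = 48.2 K.

T ≈ 48.2 K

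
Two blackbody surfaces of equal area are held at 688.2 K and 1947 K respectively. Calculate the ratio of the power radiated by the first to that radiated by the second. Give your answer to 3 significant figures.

With equal areas, P₁/P₂ = (T₁/T₂)⁴ = (688.2/1947)⁴ = 0.0156.

P₁/P₂ ≈ 0.0156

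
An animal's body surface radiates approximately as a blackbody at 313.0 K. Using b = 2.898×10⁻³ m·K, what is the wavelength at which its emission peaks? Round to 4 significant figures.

Wien's displacement law: λ_max = b/T = (2.898×10⁻³ m·K)/(313.0 K) = 9.2588×10⁻⁶ m.
That is 9.259 μm, in the infrared range.

λ_max ≈ 9.259 μm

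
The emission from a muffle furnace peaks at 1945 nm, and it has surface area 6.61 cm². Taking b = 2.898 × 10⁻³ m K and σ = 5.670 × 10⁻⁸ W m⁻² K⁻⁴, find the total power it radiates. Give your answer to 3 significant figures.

Wien's law: T = b/λ_max = 2.898×10⁻³/1.945×10⁻⁶ = 1489.97 K.
Area A = 6.61 cm² = 6.61×10⁻⁴ m².
Then P = σAT⁴ = 5.670×10⁻⁸×6.61×10⁻⁴×(1489.97)⁴ = 185 W.

P ≈ 185 W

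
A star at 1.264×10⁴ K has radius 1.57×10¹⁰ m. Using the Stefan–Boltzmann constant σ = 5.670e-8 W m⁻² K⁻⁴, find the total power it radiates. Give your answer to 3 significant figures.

Surface area A = 4πR² = 4π(1.57×10¹⁰ m)² = 3.09748×10²¹ m².
P = σAT⁴ = 5.670×10⁻⁸ × 3.09748×10²¹ × (1.264×10⁴)⁴ = 4.48×10³⁰ W.

P ≈ 4.48×10³⁰ W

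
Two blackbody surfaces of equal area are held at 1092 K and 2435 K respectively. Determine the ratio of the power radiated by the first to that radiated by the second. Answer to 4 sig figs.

With equal areas, P₁/P₂ = (T₁/T₂)⁴ = (1092/2435)⁴ = 0.04045.

P₁/P₂ ≈ 0.04045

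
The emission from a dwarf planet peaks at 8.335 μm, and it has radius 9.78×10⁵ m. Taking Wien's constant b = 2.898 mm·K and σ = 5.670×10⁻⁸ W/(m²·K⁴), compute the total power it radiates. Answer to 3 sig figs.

P ≈ 9.96×10¹⁵ W

Wien's law: T = b/λ_max = 2.898×10⁻³/8.335×10⁻⁶ = 347.690 K.
Surface area A = 4πR² = 4π(9.78×10⁵ m)² = 1.20195×10¹³ m².
Then P = σAT⁴ = 5.670×10⁻⁸×1.20195×10¹³×(347.690)⁴ = 9.96×10¹⁵ W.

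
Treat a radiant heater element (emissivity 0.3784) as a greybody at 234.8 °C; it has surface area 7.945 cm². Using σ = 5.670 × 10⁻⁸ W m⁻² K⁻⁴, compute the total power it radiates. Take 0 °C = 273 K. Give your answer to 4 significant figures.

P ≈ 1.133 W

T = 234.8 °C + 273 = 507.8 K.
Area A = 7.945 cm² = 7.945×10⁻⁴ m².
P = εσAT⁴ = 0.3784 × 5.670×10⁻⁸ × 7.945×10⁻⁴ × (507.8)⁴ = 1.133 W.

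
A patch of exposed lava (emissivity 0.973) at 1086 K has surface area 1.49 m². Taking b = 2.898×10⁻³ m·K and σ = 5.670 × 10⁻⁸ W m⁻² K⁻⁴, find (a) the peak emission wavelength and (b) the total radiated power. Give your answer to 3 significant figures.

λ_max ≈ 2.67 μm; P ≈ 1.14×10⁵ W

(a) λ_max = b/T = 2.898×10⁻³/1086 = 2.669×10⁻⁶ m = 2.67 μm.
Area A = 1.49 m².
(b) P = εσAT⁴ = 0.973×5.670×10⁻⁸×1.49×(1086)⁴ = 1.14×10⁵ W.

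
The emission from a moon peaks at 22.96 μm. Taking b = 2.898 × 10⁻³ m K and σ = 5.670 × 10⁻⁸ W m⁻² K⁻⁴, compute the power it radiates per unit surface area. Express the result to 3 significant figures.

I ≈ 14.4 W/m²

Wien's law: T = b/λ_max = 2.898×10⁻³/2.296×10⁻⁵ = 126.220 K.
Then I = σT⁴ = 5.670×10⁻⁸×(126.220)⁴ = 14.4 W/m².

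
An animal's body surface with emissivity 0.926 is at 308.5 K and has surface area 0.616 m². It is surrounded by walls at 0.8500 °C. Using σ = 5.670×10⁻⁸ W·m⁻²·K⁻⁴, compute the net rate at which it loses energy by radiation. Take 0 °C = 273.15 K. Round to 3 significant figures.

Surroundings: T = 0.8500 °C + 273.15 = 274.0000 K.
Area A = 0.616 m².
Net radiated power P_net = εσA(T⁴ − T₀⁴) = 0.926×5.670×10⁻⁸×0.616×(308.5⁴ − 274.0000⁴).
T⁴ − T₀⁴ = 9.05776×10⁹ − 5.63641×10⁹ = 3.42135×10⁹ K⁴, so P_net = 111 W.

Net loss ≈ 111 W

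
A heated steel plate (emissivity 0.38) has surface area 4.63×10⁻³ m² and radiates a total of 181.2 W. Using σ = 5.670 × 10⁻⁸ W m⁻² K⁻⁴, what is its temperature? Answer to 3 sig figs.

T ≈ 1.16×10³ K

Area A = 4.63×10⁻³ m².
P = εσAT⁴ ⇒ T = (P/(εσA))^(1/4) = (181.2/(0.38×5.670×10⁻⁸×4.63×10⁻³))^(1/4) = 1.16×10³ K.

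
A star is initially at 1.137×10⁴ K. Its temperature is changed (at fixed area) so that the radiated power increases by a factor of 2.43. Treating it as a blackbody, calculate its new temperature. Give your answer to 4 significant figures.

P ∝ T⁴, so T₂/T₁ = (P₂/P₁)^(1/4) = (2.43)^(1/4) = 1.24854.
T₂ = 1.137×10⁴ × 1.24854 = 1.420×10⁴ K.

T₂ ≈ 1.420×10⁴ K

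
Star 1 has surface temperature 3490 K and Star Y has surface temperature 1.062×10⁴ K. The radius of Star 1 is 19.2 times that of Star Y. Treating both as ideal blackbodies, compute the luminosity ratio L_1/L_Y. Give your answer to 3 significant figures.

L ∝ R²T⁴, so L_1/L_Y = (R_1/R_Y)²(T_1/T_Y)⁴ = (19.2)² × (3490/1.062×10⁴)⁴ = 368.64 × 0.0116628 = 4.30.

L_1/L_Y ≈ 4.30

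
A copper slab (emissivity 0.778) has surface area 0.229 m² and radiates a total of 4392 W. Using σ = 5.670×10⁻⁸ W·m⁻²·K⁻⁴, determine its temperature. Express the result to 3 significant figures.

Area A = 0.229 m².
P = εσAT⁴ ⇒ T = (P/(εσA))^(1/4) = (4392/(0.778×5.670×10⁻⁸×0.229))^(1/4) = 812 K.

T ≈ 812 K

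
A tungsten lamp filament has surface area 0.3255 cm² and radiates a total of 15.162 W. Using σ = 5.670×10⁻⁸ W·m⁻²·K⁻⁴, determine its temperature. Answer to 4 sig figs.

T ≈ 1693 K

Area A = 0.3255 cm² = 3.255×10⁻⁵ m².
P = σAT⁴ ⇒ T = (P/(σA))^(1/4) = (15.162/(5.670×10⁻⁸×3.255×10⁻⁵))^(1/4) = 1693 K.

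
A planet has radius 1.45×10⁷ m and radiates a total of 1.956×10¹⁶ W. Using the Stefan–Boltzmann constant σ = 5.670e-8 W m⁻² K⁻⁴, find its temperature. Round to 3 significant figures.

T ≈ 107 K

Surface area A = 4πR² = 4π(1.45×10⁷ m)² = 2.64208×10¹⁵ m².
P = σAT⁴ ⇒ T = (P/(σA))^(1/4) = (1.956×10¹⁶/(5.670×10⁻⁸×2.64208×10¹⁵))^(1/4) = 107 K.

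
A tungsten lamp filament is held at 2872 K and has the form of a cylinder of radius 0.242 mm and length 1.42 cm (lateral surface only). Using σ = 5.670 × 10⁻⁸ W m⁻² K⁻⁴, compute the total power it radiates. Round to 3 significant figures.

Lateral area A = 2πrL = 2π×2.42×10⁻⁴×0.0142 = 2.15915×10⁻⁵ m².
P = σAT⁴ = 5.670×10⁻⁸ × 2.15915×10⁻⁵ × (2872)⁴ = 83.3 W.

P ≈ 83.3 W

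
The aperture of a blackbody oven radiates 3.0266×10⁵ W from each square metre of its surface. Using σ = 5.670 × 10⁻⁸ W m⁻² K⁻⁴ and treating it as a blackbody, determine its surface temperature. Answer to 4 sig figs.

T ≈ 1520 K

I = σT⁴, so T = (I/σ)^(1/4) = (3.0266×10⁵/(5.670×10⁻⁸))^(1/4) = 1520 K.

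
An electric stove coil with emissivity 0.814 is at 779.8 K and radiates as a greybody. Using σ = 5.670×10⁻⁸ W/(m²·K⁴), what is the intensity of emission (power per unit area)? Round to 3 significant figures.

Stefan–Boltzmann: I = εσT⁴ = 0.814 × 5.670×10⁻⁸ × (779.8)⁴ = 1.71×10⁴ W/m².

I ≈ 1.71×10⁴ W/m²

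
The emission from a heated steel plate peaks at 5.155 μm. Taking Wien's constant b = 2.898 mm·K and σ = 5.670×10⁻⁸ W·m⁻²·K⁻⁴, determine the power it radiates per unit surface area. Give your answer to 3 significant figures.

I ≈ 5.66×10³ W/m²

Wien's law: T = b/λ_max = 2.898×10⁻³/5.155×10⁻⁶ = 562.173 K.
Then I = σT⁴ = 5.670×10⁻⁸×(562.173)⁴ = 5.66×10³ W/m².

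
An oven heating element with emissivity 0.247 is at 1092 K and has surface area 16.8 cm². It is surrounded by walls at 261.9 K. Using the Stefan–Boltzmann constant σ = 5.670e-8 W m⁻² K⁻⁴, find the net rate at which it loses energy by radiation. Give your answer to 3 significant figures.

Area A = 16.8 cm² = 1.68×10⁻³ m².
Net radiated power P_net = εσA(T⁴ − T₀⁴) = 0.247×5.670×10⁻⁸×1.68×10⁻³×(1092⁴ − 261.9⁴).
T⁴ − T₀⁴ = 1.42197×10¹² − 4.70481×10⁹ = 1.41727×10¹² K⁴, so P_net = 33.3 W.

Net loss ≈ 33.3 W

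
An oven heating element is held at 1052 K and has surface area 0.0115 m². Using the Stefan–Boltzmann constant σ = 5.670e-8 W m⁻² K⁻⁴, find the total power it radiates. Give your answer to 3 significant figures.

P ≈ 799 W

Area A = 0.0115 m².
P = σAT⁴ = 5.670×10⁻⁸ × 0.0115 × (1052)⁴ = 799 W.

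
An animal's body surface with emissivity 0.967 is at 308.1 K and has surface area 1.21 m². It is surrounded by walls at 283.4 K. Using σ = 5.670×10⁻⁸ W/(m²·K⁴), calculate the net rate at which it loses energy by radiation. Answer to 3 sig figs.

Area A = 1.21 m².
Net radiated power P_net = εσA(T⁴ − T₀⁴) = 0.967×5.670×10⁻⁸×1.21×(308.1⁴ − 283.4⁴).
T⁴ − T₀⁴ = 9.01087×10⁹ − 6.45059×10⁹ = 2.56028×10⁹ K⁴, so P_net = 170 W.

Net loss ≈ 170 W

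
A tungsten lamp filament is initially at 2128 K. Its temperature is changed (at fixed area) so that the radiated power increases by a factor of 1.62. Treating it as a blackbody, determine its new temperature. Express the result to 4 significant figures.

P ∝ T⁴, so T₂/T₁ = (P₂/P₁)^(1/4) = (1.62)^(1/4) = 1.12818.
T₂ = 2128 × 1.12818 = 2401 K.

T₂ ≈ 2401 K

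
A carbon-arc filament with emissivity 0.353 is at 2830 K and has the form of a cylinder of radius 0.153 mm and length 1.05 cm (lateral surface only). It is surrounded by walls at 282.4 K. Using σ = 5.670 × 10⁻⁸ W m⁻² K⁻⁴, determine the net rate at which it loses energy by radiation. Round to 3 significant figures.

Lateral area A = 2πrL = 2π×1.53×10⁻⁴×0.0105 = 1.00939×10⁻⁵ m².
Net radiated power P_net = εσA(T⁴ − T₀⁴) = 0.353×5.670×10⁻⁸×1.00939×10⁻⁵×(2830⁴ − 282.4⁴).
T⁴ − T₀⁴ = 6.41425×10¹³ − 6.36002×10⁹ = 6.41361×10¹³ K⁴, so P_net = 13.0 W.

Net loss ≈ 13.0 W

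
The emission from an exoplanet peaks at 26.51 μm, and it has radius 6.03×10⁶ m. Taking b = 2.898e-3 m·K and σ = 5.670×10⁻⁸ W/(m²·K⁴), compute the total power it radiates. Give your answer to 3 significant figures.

Wien's law: T = b/λ_max = 2.898×10⁻³/2.651×10⁻⁵ = 109.317 K.
Surface area A = 4πR² = 4π(6.03×10⁶ m)² = 4.56925×10¹⁴ m².
Then P = σAT⁴ = 5.670×10⁻⁸×4.56925×10¹⁴×(109.317)⁴ = 3.70×10¹⁵ W.

P ≈ 3.70×10¹⁵ W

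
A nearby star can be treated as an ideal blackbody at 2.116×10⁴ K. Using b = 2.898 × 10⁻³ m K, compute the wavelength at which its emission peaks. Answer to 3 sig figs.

Wien's displacement law: λ_max = b/T = (2.898×10⁻³ m·K)/(2.116×10⁴ K) = 1.370×10⁻⁷ m.
That is 137 nm, in the ultraviolet range.

λ_max ≈ 137 nm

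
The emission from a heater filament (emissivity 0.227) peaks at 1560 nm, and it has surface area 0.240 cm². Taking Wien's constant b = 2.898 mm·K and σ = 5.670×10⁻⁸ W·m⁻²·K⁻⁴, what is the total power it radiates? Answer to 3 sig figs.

Wien's law: T = b/λ_max = 2.898×10⁻³/1.560×10⁻⁶ = 1857.69 K.
Area A = 0.240 cm² = 2.40×10⁻⁵ m².
Then P = εσAT⁴ = 0.227×5.670×10⁻⁸×2.40×10⁻⁵×(1857.69)⁴ = 3.68 W.

P ≈ 3.68 W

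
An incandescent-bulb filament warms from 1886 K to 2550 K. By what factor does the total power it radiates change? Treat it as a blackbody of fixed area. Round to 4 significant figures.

P ∝ T⁴, so P₂/P₁ = (T₂/T₁)⁴ = (2550/1886)⁴ = (1.35207)⁴ = 3.342.

P₂/P₁ ≈ 3.342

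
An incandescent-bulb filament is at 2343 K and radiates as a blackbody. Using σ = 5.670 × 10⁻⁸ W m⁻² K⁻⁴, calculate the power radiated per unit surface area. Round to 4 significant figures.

I ≈ 1.709×10⁶ W/m²

Stefan–Boltzmann: I = σT⁴ = 5.670×10⁻⁸ × (2343)⁴ = 1.709×10⁶ W/m².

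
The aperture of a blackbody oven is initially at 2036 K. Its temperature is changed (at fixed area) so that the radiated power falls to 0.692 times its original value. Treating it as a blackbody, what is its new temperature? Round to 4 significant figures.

T₂ ≈ 1857 K

P ∝ T⁴, so T₂/T₁ = (P₂/P₁)^(1/4) = (0.692)^(1/4) = 0.912067.
T₂ = 2036 × 0.912067 = 1857 K.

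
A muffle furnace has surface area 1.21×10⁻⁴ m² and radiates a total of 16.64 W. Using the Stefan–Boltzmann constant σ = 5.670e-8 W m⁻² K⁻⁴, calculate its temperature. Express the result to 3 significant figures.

T ≈ 1.25×10³ K

Area A = 1.21×10⁻⁴ m².
P = σAT⁴ ⇒ T = (P/(σA))^(1/4) = (16.64/(5.670×10⁻⁸×1.21×10⁻⁴))^(1/4) = 1.25×10³ K.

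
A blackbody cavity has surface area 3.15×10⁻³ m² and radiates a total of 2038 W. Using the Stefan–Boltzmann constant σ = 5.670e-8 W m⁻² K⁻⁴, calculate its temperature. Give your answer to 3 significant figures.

T ≈ 1.84×10³ K

Area A = 3.15×10⁻³ m².
P = σAT⁴ ⇒ T = (P/(σA))^(1/4) = (2038/(5.670×10⁻⁸×3.15×10⁻³))^(1/4) = 1.84×10³ K.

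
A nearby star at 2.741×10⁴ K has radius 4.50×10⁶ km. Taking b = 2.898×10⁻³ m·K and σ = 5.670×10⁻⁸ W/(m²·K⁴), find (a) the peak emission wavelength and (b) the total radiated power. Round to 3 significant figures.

λ_max ≈ 106 nm; P ≈ 8.14×10³⁰ W

(a) λ_max = b/T = 2.898×10⁻³/2.741×10⁴ = 1.057×10⁻⁷ m = 106 nm.
Surface area A = 4πR² = 4π(4.50×10⁹ m)² = 2.54469×10²⁰ m².
(b) P = σAT⁴ = 5.670×10⁻⁸×2.54469×10²⁰×(2.741×10⁴)⁴ = 8.14×10³⁰ W.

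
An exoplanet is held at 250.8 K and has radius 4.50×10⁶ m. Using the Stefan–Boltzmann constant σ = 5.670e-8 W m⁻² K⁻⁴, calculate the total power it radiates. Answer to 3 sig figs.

P ≈ 5.71×10¹⁶ W

Surface area A = 4πR² = 4π(4.50×10⁶ m)² = 2.54469×10¹⁴ m².
P = σAT⁴ = 5.670×10⁻⁸ × 2.54469×10¹⁴ × (250.8)⁴ = 5.71×10¹⁶ W.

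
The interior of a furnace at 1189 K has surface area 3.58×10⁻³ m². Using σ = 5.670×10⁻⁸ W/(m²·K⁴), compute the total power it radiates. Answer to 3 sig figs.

Area A = 3.58×10⁻³ m².
P = σAT⁴ = 5.670×10⁻⁸ × 3.58×10⁻³ × (1189)⁴ = 406 W.

P ≈ 406 W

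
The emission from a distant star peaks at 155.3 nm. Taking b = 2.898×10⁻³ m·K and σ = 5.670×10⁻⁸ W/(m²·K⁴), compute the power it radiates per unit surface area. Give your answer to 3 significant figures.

Wien's law: T = b/λ_max = 2.898×10⁻³/1.553×10⁻⁷ = 18660.7 K.
Then I = σT⁴ = 5.670×10⁻⁸×(18660.7)⁴ = 6.88×10⁹ W/m².

I ≈ 6.88×10⁹ W/m²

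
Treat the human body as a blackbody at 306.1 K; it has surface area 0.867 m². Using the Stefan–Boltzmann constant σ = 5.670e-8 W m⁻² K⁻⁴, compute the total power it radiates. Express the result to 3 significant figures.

P ≈ 432 W

Area A = 0.867 m².
P = σAT⁴ = 5.670×10⁻⁸ × 0.867 × (306.1)⁴ = 432 W.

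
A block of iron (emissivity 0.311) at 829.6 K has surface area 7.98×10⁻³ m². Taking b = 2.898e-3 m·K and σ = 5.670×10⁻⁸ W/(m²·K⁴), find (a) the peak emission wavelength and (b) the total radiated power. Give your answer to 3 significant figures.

(a) λ_max = b/T = 2.898×10⁻³/829.6 = 3.493×10⁻⁶ m = 3.49 μm.
Area A = 7.98×10⁻³ m².
(b) P = εσAT⁴ = 0.311×5.670×10⁻⁸×7.98×10⁻³×(829.6)⁴ = 66.7 W.

λ_max ≈ 3.49 μm; P ≈ 66.7 W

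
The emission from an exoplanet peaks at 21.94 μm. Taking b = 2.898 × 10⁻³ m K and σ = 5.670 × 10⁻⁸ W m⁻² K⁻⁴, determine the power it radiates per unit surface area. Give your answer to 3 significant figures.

Wien's law: T = b/λ_max = 2.898×10⁻³/2.194×10⁻⁵ = 132.088 K.
Then I = σT⁴ = 5.670×10⁻⁸×(132.088)⁴ = 17.3 W/m².

I ≈ 17.3 W/m²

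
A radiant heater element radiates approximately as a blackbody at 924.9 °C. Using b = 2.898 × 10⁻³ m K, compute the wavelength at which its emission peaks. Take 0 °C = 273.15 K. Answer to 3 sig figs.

λ_max ≈ 2.42 μm

T = 924.9 °C + 273.15 = 1198.05 K.
Wien's displacement law: λ_max = b/T = (2.898×10⁻³ m·K)/(1198.05 K) = 2.419×10⁻⁶ m.
That is 2.42 μm, in the infrared range.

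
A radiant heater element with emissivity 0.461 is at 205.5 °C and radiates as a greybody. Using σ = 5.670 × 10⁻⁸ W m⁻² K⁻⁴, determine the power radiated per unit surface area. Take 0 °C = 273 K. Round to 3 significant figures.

T = 205.5 °C + 273 = 478.5 K.
Stefan–Boltzmann: I = εσT⁴ = 0.461 × 5.670×10⁻⁸ × (478.5)⁴ = 1.37×10³ W/m².

I ≈ 1.37×10³ W/m²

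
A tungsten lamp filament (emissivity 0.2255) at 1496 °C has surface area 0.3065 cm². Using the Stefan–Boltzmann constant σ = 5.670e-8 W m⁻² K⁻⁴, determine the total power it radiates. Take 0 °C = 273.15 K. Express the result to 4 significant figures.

T = 1496 °C + 273.15 = 1769.15 K.
Area A = 0.3065 cm² = 3.065×10⁻⁵ m².
P = εσAT⁴ = 0.2255 × 5.670×10⁻⁸ × 3.065×10⁻⁵ × (1769.15)⁴ = 3.839 W.

P ≈ 3.839 W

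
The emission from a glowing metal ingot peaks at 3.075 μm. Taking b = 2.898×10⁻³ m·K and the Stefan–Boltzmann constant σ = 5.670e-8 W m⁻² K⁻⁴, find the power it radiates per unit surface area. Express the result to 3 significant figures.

Wien's law: T = b/λ_max = 2.898×10⁻³/3.075×10⁻⁶ = 942.439 K.
Then I = σT⁴ = 5.670×10⁻⁸×(942.439)⁴ = 4.47×10⁴ W/m².

I ≈ 4.47×10⁴ W/m²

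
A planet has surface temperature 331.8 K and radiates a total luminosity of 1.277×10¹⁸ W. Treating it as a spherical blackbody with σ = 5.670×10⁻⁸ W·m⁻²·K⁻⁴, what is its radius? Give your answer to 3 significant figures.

R ≈ 1.22×10⁷ m

L = 4πR²σT⁴ ⇒ R = √(L/(4πσT⁴)).
σT⁴ = 687.209 W/m², so R = √(1.277×10¹⁸/(4π×687.209)) = 1.22×10⁷ m.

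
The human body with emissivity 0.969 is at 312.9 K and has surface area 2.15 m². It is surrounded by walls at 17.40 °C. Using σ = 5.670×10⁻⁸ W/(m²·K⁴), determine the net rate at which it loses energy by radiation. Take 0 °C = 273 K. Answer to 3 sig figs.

Surroundings: T = 17.40 °C + 273 = 290.40 K.
Area A = 2.15 m².
Net radiated power P_net = εσA(T⁴ − T₀⁴) = 0.969×5.670×10⁻⁸×2.15×(312.9⁴ − 290.40⁴).
T⁴ − T₀⁴ = 9.58567×10⁹ − 7.11191×10⁹ = 2.47376×10⁹ K⁴, so P_net = 292 W.

Net loss ≈ 292 W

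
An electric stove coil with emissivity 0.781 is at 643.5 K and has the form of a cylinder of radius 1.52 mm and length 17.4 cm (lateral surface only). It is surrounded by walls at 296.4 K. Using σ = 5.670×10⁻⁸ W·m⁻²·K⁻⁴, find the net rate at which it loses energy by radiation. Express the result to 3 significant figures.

Lateral area A = 2πrL = 2π×1.52×10⁻³×0.174 = 1.66178×10⁻³ m².
Net radiated power P_net = εσA(T⁴ − T₀⁴) = 0.781×5.670×10⁻⁸×1.66178×10⁻³×(643.5⁴ − 296.4⁴).
T⁴ − T₀⁴ = 1.71472×10¹¹ − 7.71814×10⁹ = 1.63754×10¹¹ K⁴, so P_net = 12.1 W.

Net loss ≈ 12.1 W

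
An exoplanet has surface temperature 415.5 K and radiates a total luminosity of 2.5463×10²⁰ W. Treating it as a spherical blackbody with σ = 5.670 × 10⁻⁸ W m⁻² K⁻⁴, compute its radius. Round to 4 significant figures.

R ≈ 1.095×10⁸ m

L = 4πR²σT⁴ ⇒ R = √(L/(4πσT⁴)).
σT⁴ = 1689.92 W/m², so R = √(2.5463×10²⁰/(4π×1689.92)) = 1.095×10⁸ m.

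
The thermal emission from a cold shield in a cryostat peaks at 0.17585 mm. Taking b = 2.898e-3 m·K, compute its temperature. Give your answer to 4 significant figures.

Wien's law gives T = b/λ_max = (2.898×10⁻³ m·K)/(1.7585×10⁻⁴ m) = 16.48 K.

T ≈ 16.48 K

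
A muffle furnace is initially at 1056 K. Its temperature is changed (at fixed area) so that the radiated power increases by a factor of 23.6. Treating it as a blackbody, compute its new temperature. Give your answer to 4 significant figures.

P ∝ T⁴, so T₂/T₁ = (P₂/P₁)^(1/4) = (23.6)^(1/4) = 2.20408.
T₂ = 1056 × 2.20408 = 2328 K.

T₂ ≈ 2328 K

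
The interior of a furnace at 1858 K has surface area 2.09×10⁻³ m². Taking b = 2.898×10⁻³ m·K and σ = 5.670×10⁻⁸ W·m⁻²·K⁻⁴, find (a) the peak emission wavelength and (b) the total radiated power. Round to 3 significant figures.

λ_max ≈ 1.56 μm; P ≈ 1.41×10³ W

(a) λ_max = b/T = 2.898×10⁻³/1858 = 1.560×10⁻⁶ m = 1.56 μm.
Area A = 2.09×10⁻³ m².
(b) P = σAT⁴ = 5.670×10⁻⁸×2.09×10⁻³×(1858)⁴ = 1.41×10³ W.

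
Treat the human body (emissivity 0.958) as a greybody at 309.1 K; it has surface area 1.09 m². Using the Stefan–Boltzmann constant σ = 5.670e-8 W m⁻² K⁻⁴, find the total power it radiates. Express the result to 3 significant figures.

P ≈ 540 W

Area A = 1.09 m².
P = εσAT⁴ = 0.958 × 5.670×10⁻⁸ × 1.09 × (309.1)⁴ = 540 W.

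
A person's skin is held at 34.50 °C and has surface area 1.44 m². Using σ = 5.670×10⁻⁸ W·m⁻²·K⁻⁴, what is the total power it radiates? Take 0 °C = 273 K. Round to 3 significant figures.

T = 34.50 °C + 273 = 307.50 K.
Area A = 1.44 m².
P = σAT⁴ = 5.670×10⁻⁸ × 1.44 × (307.50)⁴ = 730 W.

P ≈ 730 W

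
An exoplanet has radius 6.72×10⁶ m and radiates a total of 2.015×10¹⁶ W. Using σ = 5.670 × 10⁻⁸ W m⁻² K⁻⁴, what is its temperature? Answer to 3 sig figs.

T ≈ 158 K

Surface area A = 4πR² = 4π(6.72×10⁶ m)² = 5.67477×10¹⁴ m².
P = σAT⁴ ⇒ T = (P/(σA))^(1/4) = (2.015×10¹⁶/(5.670×10⁻⁸×5.67477×10¹⁴))^(1/4) = 158 K.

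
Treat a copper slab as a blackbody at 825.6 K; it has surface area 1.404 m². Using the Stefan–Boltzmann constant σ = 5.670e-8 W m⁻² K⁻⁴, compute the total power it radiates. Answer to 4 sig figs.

P ≈ 3.699×10⁴ W

Area A = 1.404 m².
P = σAT⁴ = 5.670×10⁻⁸ × 1.404 × (825.6)⁴ = 3.699×10⁴ W.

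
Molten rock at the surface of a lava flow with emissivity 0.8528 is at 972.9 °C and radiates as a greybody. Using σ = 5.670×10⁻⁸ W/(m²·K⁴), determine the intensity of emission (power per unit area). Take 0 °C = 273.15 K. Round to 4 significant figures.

T = 972.9 °C + 273.15 = 1246.05 K.
Stefan–Boltzmann: I = εσT⁴ = 0.8528 × 5.670×10⁻⁸ × (1246.05)⁴ = 1.166×10⁵ W/m².

I ≈ 1.166×10⁵ W/m²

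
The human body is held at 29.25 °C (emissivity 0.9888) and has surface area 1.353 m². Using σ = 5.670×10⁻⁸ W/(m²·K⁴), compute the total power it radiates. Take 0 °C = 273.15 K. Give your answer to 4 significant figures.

T = 29.25 °C + 273.15 = 302.40 K.
Area A = 1.353 m².
P = εσAT⁴ = 0.9888 × 5.670×10⁻⁸ × 1.353 × (302.40)⁴ = 634.3 W.

P ≈ 634.3 W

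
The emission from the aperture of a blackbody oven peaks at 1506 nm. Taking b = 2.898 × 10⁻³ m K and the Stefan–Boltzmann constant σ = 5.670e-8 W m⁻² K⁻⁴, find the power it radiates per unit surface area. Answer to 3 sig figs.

I ≈ 7.77×10⁵ W/m²

Wien's law: T = b/λ_max = 2.898×10⁻³/1.506×10⁻⁶ = 1924.30 K.
Then I = σT⁴ = 5.670×10⁻⁸×(1924.30)⁴ = 7.77×10⁵ W/m².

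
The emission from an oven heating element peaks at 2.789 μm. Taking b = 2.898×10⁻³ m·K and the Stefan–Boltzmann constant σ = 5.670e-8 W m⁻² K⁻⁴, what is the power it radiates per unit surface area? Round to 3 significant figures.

I ≈ 6.61×10⁴ W/m²

Wien's law: T = b/λ_max = 2.898×10⁻³/2.789×10⁻⁶ = 1039.08 K.
Then I = σT⁴ = 5.670×10⁻⁸×(1039.08)⁴ = 6.61×10⁴ W/m².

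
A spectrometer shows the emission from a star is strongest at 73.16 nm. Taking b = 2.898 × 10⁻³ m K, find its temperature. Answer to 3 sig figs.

Wien's law gives T = b/λ_max = (2.898×10⁻³ m·K)/(7.316×10⁻⁸ m) = 3.96×10⁴ K.

T ≈ 3.96×10⁴ K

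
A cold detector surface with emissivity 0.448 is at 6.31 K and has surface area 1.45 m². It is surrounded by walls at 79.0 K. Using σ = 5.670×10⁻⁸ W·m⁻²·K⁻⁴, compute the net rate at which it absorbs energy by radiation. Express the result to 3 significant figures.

Net gain ≈ 1.43 W

Area A = 1.45 m².
Net radiated power P_net = εσA(T⁴ − T₀⁴) = 0.448×5.670×10⁻⁸×1.45×(6.31⁴ − 79.0⁴).
T⁴ − T₀⁴ = 1585.32 − 3.89501×10⁷ = -3.89485×10⁷ K⁴, so P_net = -1.43 W — negative, meaning a net gain of 1.43 W.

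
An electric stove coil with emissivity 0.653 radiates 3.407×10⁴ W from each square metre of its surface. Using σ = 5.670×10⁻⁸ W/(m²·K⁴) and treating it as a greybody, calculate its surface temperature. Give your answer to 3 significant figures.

I = εσT⁴, so T = (I/εσ)^(1/4) = (3.407×10⁴/(0.653×5.670×10⁻⁸))^(1/4) = 979 K.

T ≈ 979 K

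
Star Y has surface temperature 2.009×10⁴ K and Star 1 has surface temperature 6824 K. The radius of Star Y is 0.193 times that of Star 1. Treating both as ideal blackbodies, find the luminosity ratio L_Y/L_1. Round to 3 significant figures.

L ∝ R²T⁴, so L_Y/L_1 = (R_Y/R_1)²(T_Y/T_1)⁴ = (0.193)² × (2.009×10⁴/6824)⁴ = 0.037249 × 75.1214 = 2.80.

L_Y/L_1 ≈ 2.80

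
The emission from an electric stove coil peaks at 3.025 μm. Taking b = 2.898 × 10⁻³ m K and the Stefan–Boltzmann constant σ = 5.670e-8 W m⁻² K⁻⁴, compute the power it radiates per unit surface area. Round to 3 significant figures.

I ≈ 4.78×10⁴ W/m²

Wien's law: T = b/λ_max = 2.898×10⁻³/3.025×10⁻⁶ = 958.017 K.
Then I = σT⁴ = 5.670×10⁻⁸×(958.017)⁴ = 4.78×10⁴ W/m².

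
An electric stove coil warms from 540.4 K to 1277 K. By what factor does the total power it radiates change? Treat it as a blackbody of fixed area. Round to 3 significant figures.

P ∝ T⁴, so P₂/P₁ = (T₂/T₁)⁴ = (1277/540.4)⁴ = (2.36306)⁴ = 31.2.

P₂/P₁ ≈ 31.2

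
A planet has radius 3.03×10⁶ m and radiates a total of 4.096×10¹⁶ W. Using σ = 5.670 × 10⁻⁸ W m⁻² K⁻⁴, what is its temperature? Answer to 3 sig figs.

T ≈ 281 K

Surface area A = 4πR² = 4π(3.03×10⁶ m)² = 1.15371×10¹⁴ m².
P = σAT⁴ ⇒ T = (P/(σA))^(1/4) = (4.096×10¹⁶/(5.670×10⁻⁸×1.15371×10¹⁴))^(1/4) = 281 K.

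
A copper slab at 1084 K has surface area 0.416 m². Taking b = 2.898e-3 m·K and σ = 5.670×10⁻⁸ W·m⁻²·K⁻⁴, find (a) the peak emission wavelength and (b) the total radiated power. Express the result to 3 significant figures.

(a) λ_max = b/T = 2.898×10⁻³/1084 = 2.673×10⁻⁶ m = 2.67 μm.
Area A = 0.416 m².
(b) P = σAT⁴ = 5.670×10⁻⁸×0.416×(1084)⁴ = 3.26×10⁴ W.

λ_max ≈ 2.67 μm; P ≈ 3.26×10⁴ W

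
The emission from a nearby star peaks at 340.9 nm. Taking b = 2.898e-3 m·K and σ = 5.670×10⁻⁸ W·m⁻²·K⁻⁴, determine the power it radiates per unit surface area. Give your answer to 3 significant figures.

Wien's law: T = b/λ_max = 2.898×10⁻³/3.409×10⁻⁷ = 8501.03 K.
Then I = σT⁴ = 5.670×10⁻⁸×(8501.03)⁴ = 2.96×10⁸ W/m².

I ≈ 2.96×10⁸ W/m²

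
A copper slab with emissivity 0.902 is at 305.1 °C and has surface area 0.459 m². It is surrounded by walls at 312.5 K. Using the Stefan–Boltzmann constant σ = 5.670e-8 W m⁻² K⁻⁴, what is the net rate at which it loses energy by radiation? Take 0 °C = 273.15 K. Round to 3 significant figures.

T = 305.1 °C + 273.15 = 578.25 K.
Area A = 0.459 m².
Net radiated power P_net = εσA(T⁴ − T₀⁴) = 0.902×5.670×10⁻⁸×0.459×(578.25⁴ − 312.5⁴).
T⁴ − T₀⁴ = 1.11805×10¹¹ − 9.53674×10⁹ = 1.02268×10¹¹ K⁴, so P_net = 2.40×10³ W.

Net loss ≈ 2.40×10³ W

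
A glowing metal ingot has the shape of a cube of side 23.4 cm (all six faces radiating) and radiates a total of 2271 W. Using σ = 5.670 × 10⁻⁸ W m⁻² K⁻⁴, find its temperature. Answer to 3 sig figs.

Area A = 6s² = 6×(0.234 m)² = 0.328536 m².
P = σAT⁴ ⇒ T = (P/(σA))^(1/4) = (2271/(5.670×10⁻⁸×0.328536))^(1/4) = 591 K.

T ≈ 591 K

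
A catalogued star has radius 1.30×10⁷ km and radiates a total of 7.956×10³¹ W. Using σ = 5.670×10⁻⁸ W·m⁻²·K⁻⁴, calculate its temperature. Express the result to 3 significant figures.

T ≈ 2.85×10⁴ K

Surface area A = 4πR² = 4π(1.30×10¹⁰ m)² = 2.12372×10²¹ m².
P = σAT⁴ ⇒ T = (P/(σA))^(1/4) = (7.956×10³¹/(5.670×10⁻⁸×2.12372×10²¹))^(1/4) = 2.85×10⁴ K.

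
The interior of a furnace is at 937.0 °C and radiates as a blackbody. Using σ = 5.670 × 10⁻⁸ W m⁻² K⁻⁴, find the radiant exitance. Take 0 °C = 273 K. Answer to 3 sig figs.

I ≈ 1.22×10⁵ W/m²

T = 937.0 °C + 273 = 1210.0 K.
Stefan–Boltzmann: I = σT⁴ = 5.670×10⁻⁸ × (1210.0)⁴ = 1.22×10⁵ W/m².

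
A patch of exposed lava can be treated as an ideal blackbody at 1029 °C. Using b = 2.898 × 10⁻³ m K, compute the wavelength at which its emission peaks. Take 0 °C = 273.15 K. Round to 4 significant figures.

T = 1029 °C + 273.15 = 1302.15 K.
Wien's displacement law: λ_max = b/T = (2.898×10⁻³ m·K)/(1302.15 K) = 2.2256×10⁻⁶ m.
That is 2226 nm, in the infrared range.

λ_max ≈ 2226 nm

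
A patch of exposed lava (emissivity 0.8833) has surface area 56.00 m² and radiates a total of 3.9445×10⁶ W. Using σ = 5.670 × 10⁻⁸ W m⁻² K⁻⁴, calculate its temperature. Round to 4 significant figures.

T ≈ 1089 K

Area A = 56.00 m².
P = εσAT⁴ ⇒ T = (P/(εσA))^(1/4) = (3.9445×10⁶/(0.8833×5.670×10⁻⁸×56.00))^(1/4) = 1089 K.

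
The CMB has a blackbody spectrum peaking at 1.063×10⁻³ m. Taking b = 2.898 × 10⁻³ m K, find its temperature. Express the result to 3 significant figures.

T ≈ 2.73 K

Wien's law gives T = b/λ_max = (2.898×10⁻³ m·K)/(1.063×10⁻³ m) = 2.73 K.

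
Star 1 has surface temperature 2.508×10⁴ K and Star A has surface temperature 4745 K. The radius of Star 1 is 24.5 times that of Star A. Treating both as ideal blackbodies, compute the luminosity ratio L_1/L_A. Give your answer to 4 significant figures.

L ∝ R²T⁴, so L_1/L_A = (R_1/R_A)²(T_1/T_A)⁴ = (24.5)² × (2.508×10⁴/4745)⁴ = 600.25 × 780.486 = 4.685×10⁵.

L_1/L_A ≈ 4.685×10⁵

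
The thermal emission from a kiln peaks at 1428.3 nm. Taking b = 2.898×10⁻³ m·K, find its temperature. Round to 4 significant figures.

Wien's law gives T = b/λ_max = (2.898×10⁻³ m·K)/(1.4283×10⁻⁶ m) = 2029 K.

T ≈ 2029 K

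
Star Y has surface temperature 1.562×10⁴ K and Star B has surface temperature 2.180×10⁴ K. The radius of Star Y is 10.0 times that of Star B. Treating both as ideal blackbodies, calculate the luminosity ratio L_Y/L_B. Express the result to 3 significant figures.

L_Y/L_B ≈ 26.4

L ∝ R²T⁴, so L_Y/L_B = (R_Y/R_B)²(T_Y/T_B)⁴ = (10.0)² × (1.562×10⁴/2.180×10⁴)⁴ = 100 × 0.263571 = 26.4.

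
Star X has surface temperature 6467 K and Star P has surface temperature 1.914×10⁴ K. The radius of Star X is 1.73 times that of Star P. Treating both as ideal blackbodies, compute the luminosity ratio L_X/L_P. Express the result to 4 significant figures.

L ∝ R²T⁴, so L_X/L_P = (R_X/R_P)²(T_X/T_P)⁴ = (1.73)² × (6467/1.914×10⁴)⁴ = 2.9929 × 0.0130330 = 0.03901.

L_X/L_P ≈ 0.03901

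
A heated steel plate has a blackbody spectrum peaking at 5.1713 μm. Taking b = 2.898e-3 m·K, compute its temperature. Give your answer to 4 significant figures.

T ≈ 560.4 K

Wien's law gives T = b/λ_max = (2.898×10⁻³ m·K)/(5.1713×10⁻⁶ m) = 560.4 K.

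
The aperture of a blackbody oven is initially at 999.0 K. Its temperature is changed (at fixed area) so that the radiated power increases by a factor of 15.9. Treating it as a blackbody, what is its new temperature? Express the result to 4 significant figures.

P ∝ T⁴, so T₂/T₁ = (P₂/P₁)^(1/4) = (15.9)^(1/4) = 1.99687.
T₂ = 999.0 × 1.99687 = 1995 K.

T₂ ≈ 1995 K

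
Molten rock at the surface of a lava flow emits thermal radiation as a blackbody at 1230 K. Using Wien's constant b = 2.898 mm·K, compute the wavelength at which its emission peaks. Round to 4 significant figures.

λ_max ≈ 2356 nm

Wien's displacement law: λ_max = b/T = (2.898×10⁻³ m·K)/(1230 K) = 2.3561×10⁻⁶ m.
That is 2356 nm, in the infrared range.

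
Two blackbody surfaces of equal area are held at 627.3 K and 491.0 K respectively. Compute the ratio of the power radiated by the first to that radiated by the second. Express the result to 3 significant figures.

P₁/P₂ ≈ 2.66

With equal areas, P₁/P₂ = (T₁/T₂)⁴ = (627.3/491.0)⁴ = 2.66.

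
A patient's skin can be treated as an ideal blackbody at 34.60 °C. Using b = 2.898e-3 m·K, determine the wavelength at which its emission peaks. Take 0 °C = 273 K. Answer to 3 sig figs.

T = 34.60 °C + 273 = 307.60 K.
Wien's displacement law: λ_max = b/T = (2.898×10⁻³ m·K)/(307.60 K) = 9.421×10⁻⁶ m.
That is 9.42 μm, in the infrared range.

λ_max ≈ 9.42 μm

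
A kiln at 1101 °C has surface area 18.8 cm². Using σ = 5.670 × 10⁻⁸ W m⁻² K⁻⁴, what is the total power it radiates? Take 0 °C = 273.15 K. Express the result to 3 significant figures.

T = 1101 °C + 273.15 = 1374.15 K.
Area A = 18.8 cm² = 1.88×10⁻³ m².
P = σAT⁴ = 5.670×10⁻⁸ × 1.88×10⁻³ × (1374.15)⁴ = 380 W.

P ≈ 380 W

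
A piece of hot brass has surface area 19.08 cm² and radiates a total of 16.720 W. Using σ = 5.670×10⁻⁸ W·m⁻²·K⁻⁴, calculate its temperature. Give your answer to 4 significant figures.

T ≈ 627.0 K

Area A = 19.08 cm² = 1.908×10⁻³ m².
P = σAT⁴ ⇒ T = (P/(σA))^(1/4) = (16.720/(5.670×10⁻⁸×1.908×10⁻³))^(1/4) = 627.0 K.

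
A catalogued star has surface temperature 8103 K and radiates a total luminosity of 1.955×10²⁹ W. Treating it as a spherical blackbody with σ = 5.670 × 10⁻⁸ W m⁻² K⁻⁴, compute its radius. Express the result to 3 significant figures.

L = 4πR²σT⁴ ⇒ R = √(L/(4πσT⁴)).
σT⁴ = 2.44437×10⁸ W/m², so R = √(1.955×10²⁹/(4π×2.44437×10⁸)) = 7.98×10⁹ m.

R ≈ 7.98×10⁹ m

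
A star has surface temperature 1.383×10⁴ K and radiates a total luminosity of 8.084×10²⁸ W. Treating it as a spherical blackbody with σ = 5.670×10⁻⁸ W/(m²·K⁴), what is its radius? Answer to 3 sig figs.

L = 4πR²σT⁴ ⇒ R = √(L/(4πσT⁴)).
σT⁴ = 2.07430×10⁹ W/m², so R = √(8.084×10²⁸/(4π×2.07430×10⁹)) = 1.76×10⁹ m.

R ≈ 1.76×10⁹ m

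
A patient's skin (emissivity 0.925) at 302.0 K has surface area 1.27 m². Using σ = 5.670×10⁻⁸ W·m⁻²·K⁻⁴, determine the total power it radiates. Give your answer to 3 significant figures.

Area A = 1.27 m².
P = εσAT⁴ = 0.925 × 5.670×10⁻⁸ × 1.27 × (302.0)⁴ = 554 W.

P ≈ 554 W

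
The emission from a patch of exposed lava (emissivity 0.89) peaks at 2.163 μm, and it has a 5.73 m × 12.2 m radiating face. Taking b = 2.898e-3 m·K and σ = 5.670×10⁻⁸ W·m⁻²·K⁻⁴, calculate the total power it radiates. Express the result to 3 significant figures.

Wien's law: T = b/λ_max = 2.898×10⁻³/2.163×10⁻⁶ = 1339.81 K.
Area A = 5.73 × 12.2 = 69.906 m².
Then P = εσAT⁴ = 0.89×5.670×10⁻⁸×69.906×(1339.81)⁴ = 1.14×10⁷ W.

P ≈ 1.14×10⁷ W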